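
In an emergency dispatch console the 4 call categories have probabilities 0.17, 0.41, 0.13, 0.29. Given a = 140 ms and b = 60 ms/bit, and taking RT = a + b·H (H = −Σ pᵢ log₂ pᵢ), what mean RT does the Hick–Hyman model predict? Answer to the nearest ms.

252 ms

Entropy contributions −pᵢ log₂ pᵢ: 0.4346, 0.5274, 0.3826, 0.5179; sum H = 1.8625 bits.
RT = a + bH = 140 + 60·1.8625 = 251.75 ms.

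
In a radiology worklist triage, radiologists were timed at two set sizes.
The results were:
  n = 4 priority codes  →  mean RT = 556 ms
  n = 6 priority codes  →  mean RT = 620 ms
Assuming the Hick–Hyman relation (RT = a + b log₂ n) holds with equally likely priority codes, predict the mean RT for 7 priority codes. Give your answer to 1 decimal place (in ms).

644.3 ms

With log₂ n on the abscissa the relation is linear; from the two conditions:
  b = (620 − 556) / (log₂ 6 − log₂ 4) = 64 / (2.5850 − 2) = 109.409 ms/bit
  a = 556 − 109.409 × 2 = 337.183 ms
Then RT(7) = 337.183 + 109.409 × log₂ 7 = 337.183 + 109.409 × 2.8074 ≈ 644.332 ms.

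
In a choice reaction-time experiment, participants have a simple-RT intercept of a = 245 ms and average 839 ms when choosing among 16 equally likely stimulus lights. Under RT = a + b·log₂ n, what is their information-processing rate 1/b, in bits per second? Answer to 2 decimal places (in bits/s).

Choice component = 839 − 245 = 594 ms over log₂(16) = 4 bits.
b = 594 / 4 = 148.500 ms/bit, so 1/b = 6.734 bits/s.

6.73 bits/s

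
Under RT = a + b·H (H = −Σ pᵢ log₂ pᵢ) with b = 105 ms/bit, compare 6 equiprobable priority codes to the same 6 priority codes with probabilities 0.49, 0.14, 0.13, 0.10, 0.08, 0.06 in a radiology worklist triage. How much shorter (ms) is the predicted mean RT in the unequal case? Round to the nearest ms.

46 ms

The RT saving is b·ΔH. Equiprobable H₀ = log₂(6) = 2.5850 bits; with the given probabilities H = 2.1513 bits.
b·(H₀ − H) = 105 × (2.5850 − 2.1513) = 45.54 ms.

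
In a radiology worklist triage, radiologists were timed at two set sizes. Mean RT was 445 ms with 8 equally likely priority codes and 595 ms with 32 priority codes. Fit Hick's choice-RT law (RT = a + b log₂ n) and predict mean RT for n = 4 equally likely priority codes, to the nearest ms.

370 ms

RT is linear in log₂ n, so two points fix the line:
  b = (595 − 445) / (log₂ 32 − log₂ 8) = 150 / (5 − 3) = 75 ms/bit
  a = 445 − 75 × 3 = 220 ms
Then RT(4) = 220 + 75 × log₂ 4 = 220 + 75 × 2 ≈ 370.000 ms.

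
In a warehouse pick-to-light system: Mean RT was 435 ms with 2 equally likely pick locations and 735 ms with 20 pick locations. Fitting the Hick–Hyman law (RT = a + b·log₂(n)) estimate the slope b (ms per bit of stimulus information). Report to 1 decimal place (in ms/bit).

The slope on a log₂ axis is (735 − 435) / (4.3219 − 1) = 90.309 ms/bit.

90.3 ms/bit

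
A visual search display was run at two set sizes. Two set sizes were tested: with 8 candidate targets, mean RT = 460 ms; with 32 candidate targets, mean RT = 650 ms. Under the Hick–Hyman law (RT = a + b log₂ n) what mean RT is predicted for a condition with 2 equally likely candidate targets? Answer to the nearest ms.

270 ms

RT is linear in log₂ n, so two points fix the line:
  b = (650 − 460) / (log₂ 32 − log₂ 8) = 190 / (5 − 3) = 95 ms/bit
  a = 460 − 95 × 3 = 175 ms
Then RT(2) = 175 + 95 × log₂ 2 = 175 + 95 × 1 ≈ 270.000 ms.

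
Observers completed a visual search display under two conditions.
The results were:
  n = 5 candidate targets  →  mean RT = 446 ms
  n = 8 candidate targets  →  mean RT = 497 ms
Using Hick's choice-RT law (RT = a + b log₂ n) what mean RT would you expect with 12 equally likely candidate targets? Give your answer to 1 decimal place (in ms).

Fit slope and intercept:
  b = (497 − 446) / (log₂ 8 − log₂ 5) = 51 / (3 − 2.3219) = 75.213 ms/bit
  a = 446 − 75.213 × 2.3219 = 271.360 ms
Then RT(12) = 271.360 + 75.213 × log₂ 12 = 271.360 + 75.213 × 3.5850 ≈ 540.997 ms.

541.0 ms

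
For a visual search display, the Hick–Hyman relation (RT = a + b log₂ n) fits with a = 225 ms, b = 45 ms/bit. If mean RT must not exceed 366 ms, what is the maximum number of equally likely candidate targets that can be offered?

Information budget: (366 − 225)/45 = 3.1333 bits, so n ≤ 2^3.1333 = 8.775 → at most 8.

8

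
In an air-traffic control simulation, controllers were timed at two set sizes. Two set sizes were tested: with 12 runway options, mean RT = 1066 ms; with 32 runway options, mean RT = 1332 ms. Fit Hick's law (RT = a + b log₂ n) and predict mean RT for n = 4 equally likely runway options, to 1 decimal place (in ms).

768.1 ms

With log₂ n on the abscissa the relation is linear; from the two conditions:
  b = (1332 − 1066) / (log₂ 32 − log₂ 12) = 266 / (5 − 3.5850) = 187.981 ms/bit
  a = 1066 − 187.981 × 3.5850 = 392.096 ms
Then RT(4) = 392.096 + 187.981 × log₂ 4 = 392.096 + 187.981 × 2 ≈ 768.057 ms.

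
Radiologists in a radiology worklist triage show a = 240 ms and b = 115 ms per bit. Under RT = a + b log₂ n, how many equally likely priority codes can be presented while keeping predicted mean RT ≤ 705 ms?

Information budget: (705 − 240)/115 = 4.0435 bits, so n ≤ 2^4.0435 = 16.490 → at most 16.

16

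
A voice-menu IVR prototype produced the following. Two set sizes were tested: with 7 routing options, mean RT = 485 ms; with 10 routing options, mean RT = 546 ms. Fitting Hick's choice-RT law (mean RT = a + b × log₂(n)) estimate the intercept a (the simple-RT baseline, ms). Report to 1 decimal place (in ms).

152.2 ms

The slope on a log₂ axis is (546 − 485) / (3.3219 − 2.8074) = 118.545 ms/bit.
Intercept: a = 485 − 118.545·log₂(7) = 152.203 ms.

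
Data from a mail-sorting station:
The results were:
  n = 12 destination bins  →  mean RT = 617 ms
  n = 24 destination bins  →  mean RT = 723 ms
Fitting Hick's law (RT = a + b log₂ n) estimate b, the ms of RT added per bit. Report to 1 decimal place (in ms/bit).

106.0 ms/bit

b = (RT₂ − RT₁)/(log₂ n₂ − log₂ n₁) = (723 − 617)/(4.5850 − 3.5850) = 106.000 ms/bit.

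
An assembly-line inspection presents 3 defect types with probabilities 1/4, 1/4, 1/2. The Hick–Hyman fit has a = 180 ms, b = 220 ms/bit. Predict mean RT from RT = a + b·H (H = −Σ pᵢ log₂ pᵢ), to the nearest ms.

510 ms

H = −Σ pᵢ log₂ pᵢ = 0.25·2 + 0.25·2 + 0.5·1 = 1.500 bits.
RT = 180 + 220 × 1.500 = 510.00 ms.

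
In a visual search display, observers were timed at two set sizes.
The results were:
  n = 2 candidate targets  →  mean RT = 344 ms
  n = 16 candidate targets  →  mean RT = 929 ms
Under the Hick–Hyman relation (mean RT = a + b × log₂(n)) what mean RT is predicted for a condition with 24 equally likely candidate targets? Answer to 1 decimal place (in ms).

1043.1 ms

Fit slope and intercept:
  b = (929 − 344) / (log₂ 16 − log₂ 2) = 585 / (4 − 1) = 195.000 ms/bit
  a = 344 − 195.000 × 1 = 149.000 ms
Then RT(24) = 149.000 + 195.000 × log₂ 24 = 149.000 + 195.000 × 4.5850 ≈ 1043.068 ms.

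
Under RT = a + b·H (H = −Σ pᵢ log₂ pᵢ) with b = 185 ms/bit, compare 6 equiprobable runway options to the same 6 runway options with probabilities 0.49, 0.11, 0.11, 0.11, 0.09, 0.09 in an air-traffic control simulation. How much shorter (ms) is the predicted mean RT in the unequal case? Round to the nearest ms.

75 ms

Equiprobable entropy H₀ = log₂ 6 = 2.5850 bits.
Skewed entropy H = −Σ pᵢ log₂ pᵢ = 2.1804 bits.
ΔRT = b·(H₀ − H) = 185 × 0.4045 = 74.83 ms.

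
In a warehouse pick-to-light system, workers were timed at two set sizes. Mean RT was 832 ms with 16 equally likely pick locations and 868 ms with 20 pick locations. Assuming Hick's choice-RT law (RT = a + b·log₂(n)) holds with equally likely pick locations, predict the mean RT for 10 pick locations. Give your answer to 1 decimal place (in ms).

Solve the two-equation system in a and b:
  b = (868 − 832) / (log₂ 20 − log₂ 16) = 36 / (4.3219 − 4) = 111.826 ms/bit
  a = 832 − 111.826 × 4 = 384.695 ms
Then RT(10) = 384.695 + 111.826 × log₂ 10 = 384.695 + 111.826 × 3.3219 ≈ 756.174 ms.

756.2 ms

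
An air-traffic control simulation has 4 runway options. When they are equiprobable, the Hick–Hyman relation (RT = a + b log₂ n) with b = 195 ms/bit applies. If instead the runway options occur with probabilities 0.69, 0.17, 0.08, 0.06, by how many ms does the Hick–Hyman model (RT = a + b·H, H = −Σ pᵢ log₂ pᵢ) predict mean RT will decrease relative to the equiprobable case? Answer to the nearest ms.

129 ms

Equiprobable entropy H₀ = log₂ 4 = 2.0000 bits.
Skewed entropy H = −Σ pᵢ log₂ pᵢ = 1.3390 bits.
ΔRT = b·(H₀ − H) = 195 × 0.6610 = 128.89 ms.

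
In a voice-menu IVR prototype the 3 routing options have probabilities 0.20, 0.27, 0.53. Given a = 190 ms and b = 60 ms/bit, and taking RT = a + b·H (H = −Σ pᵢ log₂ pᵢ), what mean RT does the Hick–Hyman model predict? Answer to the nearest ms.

Entropy contributions −pᵢ log₂ pᵢ: 0.4644, 0.5100, 0.4854; sum H = 1.4599 bits.
RT = a + bH = 190 + 60·1.4599 = 277.59 ms.

278 ms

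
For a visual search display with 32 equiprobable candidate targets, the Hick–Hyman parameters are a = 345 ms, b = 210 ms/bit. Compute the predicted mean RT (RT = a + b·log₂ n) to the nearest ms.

1395 ms

log₂(32) = 5 bits, so RT = 345 + 210 × 5 ≈ 1395.000 ms.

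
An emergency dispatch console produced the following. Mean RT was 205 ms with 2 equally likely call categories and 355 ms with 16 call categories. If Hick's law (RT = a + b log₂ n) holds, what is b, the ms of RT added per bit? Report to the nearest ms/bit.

Slope: b = (355 − 205) / (log₂ 16 − log₂ 2) = 150/3.0000 = 50 ms/bit.

50 ms/bit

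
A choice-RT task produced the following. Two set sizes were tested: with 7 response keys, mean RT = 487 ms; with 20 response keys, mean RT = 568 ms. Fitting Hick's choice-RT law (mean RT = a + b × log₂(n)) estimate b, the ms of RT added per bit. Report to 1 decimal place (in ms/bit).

b = (RT₂ − RT₁)/(log₂ n₂ − log₂ n₁) = (568 − 487)/(4.3219 − 2.8074) = 53.480 ms/bit.

53.5 ms/bit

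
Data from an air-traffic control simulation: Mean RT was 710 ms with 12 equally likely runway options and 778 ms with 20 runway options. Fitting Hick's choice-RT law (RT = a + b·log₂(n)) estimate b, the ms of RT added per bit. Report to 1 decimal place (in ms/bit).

92.3 ms/bit

The slope on a log₂ axis is (778 − 710) / (4.3219 − 3.5850) = 92.270 ms/bit.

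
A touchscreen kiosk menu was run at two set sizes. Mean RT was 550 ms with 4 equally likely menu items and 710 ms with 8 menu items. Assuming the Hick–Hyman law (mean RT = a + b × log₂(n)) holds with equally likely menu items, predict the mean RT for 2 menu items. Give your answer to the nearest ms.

390 ms

Solve the two-equation system in a and b:
  b = (710 − 550) / (log₂ 8 − log₂ 4) = 160 / (3 − 2) = 160 ms/bit
  a = 550 − 160 × 2 = 230 ms
Then RT(2) = 230 + 160 × log₂ 2 = 230 + 160 × 1 ≈ 390.000 ms.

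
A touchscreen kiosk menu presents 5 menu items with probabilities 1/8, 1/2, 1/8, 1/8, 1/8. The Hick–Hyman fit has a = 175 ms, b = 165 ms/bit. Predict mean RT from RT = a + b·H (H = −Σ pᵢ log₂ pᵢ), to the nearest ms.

505 ms

H = −Σ pᵢ log₂ pᵢ = 0.125·3 + 0.5·1 + 0.125·3 + 0.125·3 + 0.125·3 = 2.000 bits.
RT = 175 + 165 × 2.000 = 505.00 ms.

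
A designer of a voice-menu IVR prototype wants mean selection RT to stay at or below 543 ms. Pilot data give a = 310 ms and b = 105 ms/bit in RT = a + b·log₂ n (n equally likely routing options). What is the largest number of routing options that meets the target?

105·log₂ n ≤ 543 − 310 = 233, giving log₂ n ≤ 2.2190 and n ≤ 4.656. The largest whole number is 4.

4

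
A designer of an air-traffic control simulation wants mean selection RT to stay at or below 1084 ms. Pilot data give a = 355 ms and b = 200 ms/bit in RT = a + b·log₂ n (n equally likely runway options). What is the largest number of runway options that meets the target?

12

Set 355 + 200·log₂ n ≤ 1084 → log₂ n ≤ (1084 − 355)/200 = 3.6450.
So n ≤ 2^3.6450 = 12.510; the largest integer n is 12.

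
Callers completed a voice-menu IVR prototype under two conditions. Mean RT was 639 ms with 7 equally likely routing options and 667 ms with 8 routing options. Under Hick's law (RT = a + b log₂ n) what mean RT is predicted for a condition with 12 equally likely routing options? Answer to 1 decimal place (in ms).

752.0 ms

With log₂ n on the abscissa the relation is linear; from the two conditions:
  b = (667 − 639) / (log₂ 8 − log₂ 7) = 28 / (3 − 2.8074) = 145.345 ms/bit
  a = 639 − 145.345 × 2.8074 = 230.965 ms
Then RT(12) = 230.965 + 145.345 × log₂ 12 = 230.965 + 145.345 × 3.5850 ≈ 752.021 ms.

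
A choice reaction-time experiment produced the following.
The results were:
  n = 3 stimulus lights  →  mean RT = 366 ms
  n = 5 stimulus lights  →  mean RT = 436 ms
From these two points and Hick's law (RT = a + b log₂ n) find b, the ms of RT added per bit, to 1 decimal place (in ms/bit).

The slope on a log₂ axis is (436 − 366) / (2.3219 − 1.5850) = 94.984 ms/bit.

95.0 ms/bit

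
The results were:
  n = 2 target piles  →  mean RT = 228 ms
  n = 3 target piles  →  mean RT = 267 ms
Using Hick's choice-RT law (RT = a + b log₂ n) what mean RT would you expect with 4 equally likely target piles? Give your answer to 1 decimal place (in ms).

294.7 ms

Solve the two-equation system in a and b:
  b = (267 − 228) / (log₂ 3 − log₂ 2) = 39 / (1.5850 − 1) = 66.671 ms/bit
  a = 228 − 66.671 × 1 = 161.329 ms
Then RT(4) = 161.329 + 66.671 × log₂ 4 = 161.329 + 66.671 × 2 ≈ 294.671 ms.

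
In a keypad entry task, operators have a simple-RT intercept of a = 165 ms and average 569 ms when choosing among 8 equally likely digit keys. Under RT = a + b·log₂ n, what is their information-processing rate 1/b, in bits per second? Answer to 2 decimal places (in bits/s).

7.43 bits/s

b = (569 − 165)/log₂ 8 = 404/3 = 134.667 ms per bit = 0.13467 s/bit; the reciprocal is 7.426 bits/s.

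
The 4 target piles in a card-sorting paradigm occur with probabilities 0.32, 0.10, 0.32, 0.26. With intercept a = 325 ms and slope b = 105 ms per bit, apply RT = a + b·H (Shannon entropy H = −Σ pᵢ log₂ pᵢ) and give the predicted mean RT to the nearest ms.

Entropy contributions −pᵢ log₂ pᵢ: 0.5260, 0.3322, 0.5260, 0.5053; sum H = 1.8895 bits.
RT = a + bH = 325 + 105·1.8895 = 523.40 ms.

523 ms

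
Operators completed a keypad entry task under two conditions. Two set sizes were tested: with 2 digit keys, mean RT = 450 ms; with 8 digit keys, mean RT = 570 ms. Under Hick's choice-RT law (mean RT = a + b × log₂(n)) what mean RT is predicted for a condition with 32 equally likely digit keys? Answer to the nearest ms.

With log₂ n on the abscissa the relation is linear; from the two conditions:
  b = (570 − 450) / (log₂ 8 − log₂ 2) = 120 / (3 − 1) = 60 ms/bit
  a = 450 − 60 × 1 = 390 ms
Then RT(32) = 390 + 60 × log₂ 32 = 390 + 60 × 5 ≈ 690.000 ms.

690 ms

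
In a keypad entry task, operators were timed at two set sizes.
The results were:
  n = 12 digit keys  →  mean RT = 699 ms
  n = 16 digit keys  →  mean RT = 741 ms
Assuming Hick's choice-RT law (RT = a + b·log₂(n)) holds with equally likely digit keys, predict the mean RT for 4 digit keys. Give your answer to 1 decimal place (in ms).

Solve the two-equation system in a and b:
  b = (741 − 699) / (log₂ 16 − log₂ 12) = 42 / (4 − 3.5850) = 101.196 ms/bit
  a = 699 − 101.196 × 3.5850 = 336.217 ms
Then RT(4) = 336.217 + 101.196 × log₂ 4 = 336.217 + 101.196 × 2 ≈ 538.609 ms.

538.6 ms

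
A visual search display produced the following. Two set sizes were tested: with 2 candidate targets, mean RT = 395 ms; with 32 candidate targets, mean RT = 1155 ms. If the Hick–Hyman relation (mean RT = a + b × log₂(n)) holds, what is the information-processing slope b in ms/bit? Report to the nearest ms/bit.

The slope on a log₂ axis is (1155 − 395) / (5 − 1) = 190 ms/bit.

190 ms/bit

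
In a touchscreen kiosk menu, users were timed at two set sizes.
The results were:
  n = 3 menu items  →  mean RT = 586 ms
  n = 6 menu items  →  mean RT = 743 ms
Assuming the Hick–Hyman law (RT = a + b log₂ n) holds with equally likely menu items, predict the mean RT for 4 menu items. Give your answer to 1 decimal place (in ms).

With log₂ n on the abscissa the relation is linear; from the two conditions:
  b = (743 − 586) / (log₂ 6 − log₂ 3) = 157 / (2.5850 − 1.5850) = 157.000 ms/bit
  a = 586 − 157.000 × 1.5850 = 337.161 ms
Then RT(4) = 337.161 + 157.000 × log₂ 4 = 337.161 + 157.000 × 2 ≈ 651.161 ms.

651.2 ms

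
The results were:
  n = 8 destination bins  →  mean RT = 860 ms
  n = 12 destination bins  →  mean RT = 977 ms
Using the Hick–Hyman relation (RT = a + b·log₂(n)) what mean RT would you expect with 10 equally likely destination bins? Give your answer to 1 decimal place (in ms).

Solve the two-equation system in a and b:
  b = (977 − 860) / (log₂ 12 − log₂ 8) = 117 / (3.5850 − 3) = 200.013 ms/bit
  a = 860 − 200.013 × 3 = 259.962 ms
Then RT(10) = 259.962 + 200.013 × log₂ 10 = 259.962 + 200.013 × 3.3219 ≈ 924.390 ms.

924.4 ms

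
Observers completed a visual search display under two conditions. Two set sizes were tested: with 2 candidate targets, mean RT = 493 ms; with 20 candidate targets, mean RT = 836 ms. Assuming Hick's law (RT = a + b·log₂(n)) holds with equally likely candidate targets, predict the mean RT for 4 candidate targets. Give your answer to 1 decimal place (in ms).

596.3 ms

Solve the two-equation system in a and b:
  b = (836 − 493) / (log₂ 20 − log₂ 2) = 343 / (4.3219 − 1) = 103.253 ms/bit
  a = 493 − 103.253 × 1 = 389.747 ms
Then RT(4) = 389.747 + 103.253 × log₂ 4 = 389.747 + 103.253 × 2 ≈ 596.253 ms.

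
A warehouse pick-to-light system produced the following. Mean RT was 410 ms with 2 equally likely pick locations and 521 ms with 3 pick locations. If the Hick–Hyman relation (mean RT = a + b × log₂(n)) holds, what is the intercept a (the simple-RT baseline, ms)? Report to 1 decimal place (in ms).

220.2 ms

The slope on a log₂ axis is (521 − 410) / (1.5850 − 1) = 189.756 ms/bit.
a = RT₁ − b·log₂ n₁ = 410 − 189.756 × 1 = 220.244 ms.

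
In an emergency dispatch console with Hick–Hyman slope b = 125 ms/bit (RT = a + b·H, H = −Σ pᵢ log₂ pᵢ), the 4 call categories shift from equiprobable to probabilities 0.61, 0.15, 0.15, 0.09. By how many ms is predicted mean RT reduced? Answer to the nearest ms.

54 ms

Equiprobable entropy H₀ = log₂ 4 = 2.0000 bits.
Skewed entropy H = −Σ pᵢ log₂ pᵢ = 1.5687 bits.
ΔRT = b·(H₀ − H) = 125 × 0.4313 = 53.91 ms.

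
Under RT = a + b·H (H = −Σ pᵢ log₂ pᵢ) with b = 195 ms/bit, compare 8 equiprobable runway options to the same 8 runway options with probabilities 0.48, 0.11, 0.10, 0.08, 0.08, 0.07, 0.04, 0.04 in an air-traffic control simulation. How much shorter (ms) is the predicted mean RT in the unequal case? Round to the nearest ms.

Equiprobable entropy H₀ = log₂ 8 = 3.0000 bits.
Skewed entropy H = −Σ pᵢ log₂ pᵢ = 2.4138 bits.
ΔRT = b·(H₀ − H) = 195 × 0.5862 = 114.30 ms.

114 ms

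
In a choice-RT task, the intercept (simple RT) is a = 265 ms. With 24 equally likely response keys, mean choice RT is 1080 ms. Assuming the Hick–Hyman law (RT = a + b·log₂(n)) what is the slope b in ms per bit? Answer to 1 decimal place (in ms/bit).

177.8 ms/bit

b = (1080 − 265) / log₂(24) = 815 / 4.5850 = 177.755 ms/bit.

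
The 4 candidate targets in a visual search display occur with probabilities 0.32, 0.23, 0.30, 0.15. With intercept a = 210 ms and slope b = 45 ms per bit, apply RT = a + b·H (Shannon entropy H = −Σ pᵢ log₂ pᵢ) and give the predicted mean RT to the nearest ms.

298 ms

H = 0.32·log₂(1/0.32) + 0.23·log₂(1/0.23) + 0.30·log₂(1/0.30) + 0.15·log₂(1/0.15) = 1.9453 bits.
RT = 210 + 45 × 1.9453 = 297.54 ms.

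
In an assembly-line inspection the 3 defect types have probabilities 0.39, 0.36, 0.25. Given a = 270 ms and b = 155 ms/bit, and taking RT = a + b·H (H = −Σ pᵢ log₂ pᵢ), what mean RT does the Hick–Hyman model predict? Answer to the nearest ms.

512 ms

Entropy contributions −pᵢ log₂ pᵢ: 0.5298, 0.5306, 0.5000; sum H = 1.5604 bits.
RT = a + bH = 270 + 155·1.5604 = 511.86 ms.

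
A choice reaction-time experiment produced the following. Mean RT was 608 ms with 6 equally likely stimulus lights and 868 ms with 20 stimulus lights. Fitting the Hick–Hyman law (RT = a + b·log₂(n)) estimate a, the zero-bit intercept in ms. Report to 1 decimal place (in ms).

221.1 ms

Slope: b = (868 − 608) / (log₂ 20 − log₂ 6) = 260/1.7370 = 149.686 ms/bit.
a = RT₁ − b·log₂ n₁ = 608 − 149.686 × 2.5850 = 221.066 ms.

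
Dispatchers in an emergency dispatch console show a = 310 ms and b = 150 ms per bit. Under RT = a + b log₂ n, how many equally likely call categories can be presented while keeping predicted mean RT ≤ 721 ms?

150·log₂ n ≤ 721 − 310 = 411, giving log₂ n ≤ 2.7400 and n ≤ 6.681. The largest whole number is 6.

6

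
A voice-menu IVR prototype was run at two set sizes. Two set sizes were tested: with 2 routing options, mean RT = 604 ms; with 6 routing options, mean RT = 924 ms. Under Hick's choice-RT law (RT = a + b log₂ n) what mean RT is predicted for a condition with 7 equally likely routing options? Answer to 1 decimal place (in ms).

With log₂ n on the abscissa the relation is linear; from the two conditions:
  b = (924 − 604) / (log₂ 6 − log₂ 2) = 320 / (2.5850 − 1) = 201.898 ms/bit
  a = 604 − 201.898 × 1 = 402.102 ms
Then RT(7) = 402.102 + 201.898 × log₂ 7 = 402.102 + 201.898 × 2.8074 ≈ 968.900 ms.

968.9 ms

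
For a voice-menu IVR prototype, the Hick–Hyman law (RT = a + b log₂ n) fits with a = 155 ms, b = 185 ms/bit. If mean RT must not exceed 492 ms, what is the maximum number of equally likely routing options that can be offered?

3

185·log₂ n ≤ 492 − 155 = 337, giving log₂ n ≤ 1.8216 and n ≤ 3.535. The largest whole number is 3.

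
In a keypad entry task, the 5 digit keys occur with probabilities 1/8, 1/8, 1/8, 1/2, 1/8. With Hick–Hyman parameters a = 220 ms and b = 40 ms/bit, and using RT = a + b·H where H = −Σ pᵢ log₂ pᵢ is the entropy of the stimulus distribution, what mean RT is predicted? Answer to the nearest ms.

300 ms

H = −Σ pᵢ log₂ pᵢ = 0.125·3 + 0.125·3 + 0.125·3 + 0.5·1 + 0.125·3 = 2.000 bits.
RT = 220 + 40 × 2.000 = 300.00 ms.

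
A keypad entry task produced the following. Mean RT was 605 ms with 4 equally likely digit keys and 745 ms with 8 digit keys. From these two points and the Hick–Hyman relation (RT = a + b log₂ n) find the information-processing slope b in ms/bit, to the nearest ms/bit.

The slope on a log₂ axis is (745 − 605) / (3 − 2) = 140 ms/bit.

140 ms/bit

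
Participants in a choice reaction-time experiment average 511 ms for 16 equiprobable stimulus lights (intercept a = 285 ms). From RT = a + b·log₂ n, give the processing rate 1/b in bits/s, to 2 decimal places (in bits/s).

17.70 bits/s

b = (511 − 285)/log₂ 16 = 226/4 = 56.500 ms per bit = 0.05650 s/bit; the reciprocal is 17.699 bits/s.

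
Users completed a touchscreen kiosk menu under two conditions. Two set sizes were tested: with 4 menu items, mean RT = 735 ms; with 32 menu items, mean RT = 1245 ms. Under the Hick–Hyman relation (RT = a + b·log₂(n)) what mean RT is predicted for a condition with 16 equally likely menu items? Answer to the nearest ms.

With log₂ n on the abscissa the relation is linear; from the two conditions:
  b = (1245 − 735) / (log₂ 32 − log₂ 4) = 510 / (5 − 2) = 170 ms/bit
  a = 735 − 170 × 2 = 395 ms
Then RT(16) = 395 + 170 × log₂ 16 = 395 + 170 × 4 ≈ 1075.000 ms.

1075 ms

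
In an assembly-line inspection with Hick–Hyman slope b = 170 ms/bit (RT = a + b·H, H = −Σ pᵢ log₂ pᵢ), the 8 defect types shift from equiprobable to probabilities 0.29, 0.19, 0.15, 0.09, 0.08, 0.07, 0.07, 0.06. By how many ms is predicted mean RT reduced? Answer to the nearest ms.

Equiprobable entropy H₀ = log₂ 8 = 3.0000 bits.
Skewed entropy H = −Σ pᵢ log₂ pᵢ = 2.7685 bits.
ΔRT = b·(H₀ − H) = 170 × 0.2315 = 39.36 ms.

39 ms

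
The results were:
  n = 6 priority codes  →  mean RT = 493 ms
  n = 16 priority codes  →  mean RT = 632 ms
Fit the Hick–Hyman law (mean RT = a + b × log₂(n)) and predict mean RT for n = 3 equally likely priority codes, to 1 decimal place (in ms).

394.8 ms

RT is linear in log₂ n, so two points fix the line:
  b = (632 − 493) / (log₂ 16 − log₂ 6) = 139 / (4 − 2.5850) = 98.231 ms/bit
  a = 493 − 98.231 × 2.5850 = 239.078 ms
Then RT(3) = 239.078 + 98.231 × log₂ 3 = 239.078 + 98.231 × 1.5850 ≈ 394.769 ms.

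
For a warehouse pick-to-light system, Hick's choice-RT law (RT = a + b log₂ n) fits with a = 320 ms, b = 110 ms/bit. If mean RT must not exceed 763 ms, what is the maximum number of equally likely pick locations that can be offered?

Information budget: (763 − 320)/110 = 4.0273 bits, so n ≤ 2^4.0273 = 16.305 → at most 16.

16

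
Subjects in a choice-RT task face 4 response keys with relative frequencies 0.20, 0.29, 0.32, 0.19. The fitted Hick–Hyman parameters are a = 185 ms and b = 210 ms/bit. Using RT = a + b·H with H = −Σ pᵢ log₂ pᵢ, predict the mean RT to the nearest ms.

597 ms

Entropy contributions −pᵢ log₂ pᵢ: 0.4644, 0.5179, 0.5260, 0.4552; sum H = 1.9635 bits.
RT = a + bH = 185 + 210·1.9635 = 597.35 ms.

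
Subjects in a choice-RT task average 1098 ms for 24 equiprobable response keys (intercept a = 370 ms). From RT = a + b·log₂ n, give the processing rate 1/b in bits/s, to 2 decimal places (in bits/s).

6.30 bits/s

b = (1098 − 370)/log₂ 24 = 728/4.5850 = 158.780 ms per bit = 0.15878 s/bit; the reciprocal is 6.298 bits/s.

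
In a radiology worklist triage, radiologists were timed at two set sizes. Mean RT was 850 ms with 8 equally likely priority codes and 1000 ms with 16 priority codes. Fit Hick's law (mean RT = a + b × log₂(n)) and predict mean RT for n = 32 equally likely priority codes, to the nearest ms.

Fit slope and intercept:
  b = (1000 − 850) / (log₂ 16 − log₂ 8) = 150 / (4 − 3) = 150 ms/bit
  a = 850 − 150 × 3 = 400 ms
Then RT(32) = 400 + 150 × log₂ 32 = 400 + 150 × 5 ≈ 1150.000 ms.

1150 ms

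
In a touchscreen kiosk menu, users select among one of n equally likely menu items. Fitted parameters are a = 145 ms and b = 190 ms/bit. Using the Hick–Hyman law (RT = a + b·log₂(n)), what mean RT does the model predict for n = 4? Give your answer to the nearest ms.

log₂(4) = 2 bits, so RT = 145 + 190 × 2 ≈ 525.000 ms.

525 ms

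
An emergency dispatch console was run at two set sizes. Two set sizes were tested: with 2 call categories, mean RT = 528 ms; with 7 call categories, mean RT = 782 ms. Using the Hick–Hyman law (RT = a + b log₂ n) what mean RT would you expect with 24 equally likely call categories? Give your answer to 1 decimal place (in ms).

1031.8 ms

RT is linear in log₂ n, so two points fix the line:
  b = (782 − 528) / (log₂ 7 − log₂ 2) = 254 / (2.8074 − 1) = 140.537 ms/bit
  a = 528 − 140.537 × 1 = 387.463 ms
Then RT(24) = 387.463 + 140.537 × log₂ 24 = 387.463 + 140.537 × 4.5850 ≈ 1031.819 ms.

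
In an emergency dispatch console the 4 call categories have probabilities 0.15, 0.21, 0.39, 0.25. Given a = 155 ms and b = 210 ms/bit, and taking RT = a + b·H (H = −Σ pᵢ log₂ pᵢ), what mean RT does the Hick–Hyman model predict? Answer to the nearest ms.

557 ms

H = 0.15·log₂(1/0.15) + 0.21·log₂(1/0.21) + 0.39·log₂(1/0.39) + 0.25·log₂(1/0.25) = 1.9132 bits.
RT = 155 + 210 × 1.9132 = 556.76 ms.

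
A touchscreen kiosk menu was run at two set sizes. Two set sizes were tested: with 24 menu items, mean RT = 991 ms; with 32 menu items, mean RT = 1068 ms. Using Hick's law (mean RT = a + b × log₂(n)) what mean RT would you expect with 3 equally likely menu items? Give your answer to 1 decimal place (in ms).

With log₂ n on the abscissa the relation is linear; from the two conditions:
  b = (1068 − 991) / (log₂ 32 − log₂ 24) = 77 / (5 − 4.5850) = 185.525 ms/bit
  a = 991 − 185.525 × 4.5850 = 140.373 ms
Then RT(3) = 140.373 + 185.525 × log₂ 3 = 140.373 + 185.525 × 1.5850 ≈ 434.424 ms.

434.4 ms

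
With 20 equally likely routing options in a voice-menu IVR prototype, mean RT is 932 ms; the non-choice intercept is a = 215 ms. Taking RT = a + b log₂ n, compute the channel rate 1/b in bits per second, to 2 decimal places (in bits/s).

6.03 bits/s

Choice component = 932 − 215 = 717 ms over log₂(20) = 4.3219 bits.
b = 717 / 4.3219 = 165.898 ms/bit, so 1/b = 6.028 bits/s.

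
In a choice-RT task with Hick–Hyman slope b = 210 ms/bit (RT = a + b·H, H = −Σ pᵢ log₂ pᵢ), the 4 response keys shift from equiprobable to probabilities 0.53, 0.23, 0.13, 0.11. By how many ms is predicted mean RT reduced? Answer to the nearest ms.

62 ms

Equiprobable entropy H₀ = log₂ 4 = 2.0000 bits.
Skewed entropy H = −Σ pᵢ log₂ pᵢ = 1.7060 bits.
ΔRT = b·(H₀ − H) = 210 × 0.2940 = 61.73 ms.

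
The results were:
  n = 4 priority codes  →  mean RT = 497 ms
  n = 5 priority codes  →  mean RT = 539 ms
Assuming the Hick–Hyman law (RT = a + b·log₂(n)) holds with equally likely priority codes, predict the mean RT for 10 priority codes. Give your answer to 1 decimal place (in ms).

With log₂ n on the abscissa the relation is linear; from the two conditions:
  b = (539 − 497) / (log₂ 5 − log₂ 4) = 42 / (2.3219 − 2) = 130.464 ms/bit
  a = 497 − 130.464 × 2 = 236.072 ms
Then RT(10) = 236.072 + 130.464 × log₂ 10 = 236.072 + 130.464 × 3.3219 ≈ 669.464 ms.

669.5 ms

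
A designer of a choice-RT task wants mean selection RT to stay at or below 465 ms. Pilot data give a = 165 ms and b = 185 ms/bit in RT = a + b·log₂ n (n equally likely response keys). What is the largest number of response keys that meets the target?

Set 165 + 185·log₂ n ≤ 465 → log₂ n ≤ (465 − 165)/185 = 1.6216.
So n ≤ 2^1.6216 = 3.077; the largest integer n is 3.

3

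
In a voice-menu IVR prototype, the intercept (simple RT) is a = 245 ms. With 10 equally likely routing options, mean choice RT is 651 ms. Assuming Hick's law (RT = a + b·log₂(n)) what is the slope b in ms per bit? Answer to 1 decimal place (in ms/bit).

122.2 ms/bit

log₂(10) = 3.3219 bits.
b = (RT − a)/log₂ n = (651 − 245) / 3.3219 = 122.218 ms/bit.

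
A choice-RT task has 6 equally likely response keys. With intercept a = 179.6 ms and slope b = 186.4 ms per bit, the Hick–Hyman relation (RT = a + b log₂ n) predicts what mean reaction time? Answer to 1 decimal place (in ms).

log₂(6) = 2.5850 bits, so RT = 179.6 + 186.4 × 2.5850 ≈ 661.437 ms.

661.4 ms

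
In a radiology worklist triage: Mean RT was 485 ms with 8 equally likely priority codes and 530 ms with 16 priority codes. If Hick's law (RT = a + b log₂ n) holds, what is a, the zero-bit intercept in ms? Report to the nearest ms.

b = (RT₂ − RT₁)/(log₂ n₂ − log₂ n₁) = (530 − 485)/(4 − 3) = 45 ms/bit.
Intercept: a = 485 − 45·log₂(8) = 350.000 ms.

350 ms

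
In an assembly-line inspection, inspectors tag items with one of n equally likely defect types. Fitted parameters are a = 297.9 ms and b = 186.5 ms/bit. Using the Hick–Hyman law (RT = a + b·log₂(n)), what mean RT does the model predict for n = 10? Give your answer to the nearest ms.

917 ms

log₂(10) = 3.3219 bits, so RT = 297.9 + 186.5 × 3.3219 ≈ 917.440 ms.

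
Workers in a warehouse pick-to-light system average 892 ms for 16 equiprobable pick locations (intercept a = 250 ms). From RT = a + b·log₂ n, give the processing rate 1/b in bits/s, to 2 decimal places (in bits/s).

6.23 bits/s

b = (892 − 250)/log₂ 16 = 642/4 = 160.500 ms per bit = 0.16050 s/bit; the reciprocal is 6.231 bits/s.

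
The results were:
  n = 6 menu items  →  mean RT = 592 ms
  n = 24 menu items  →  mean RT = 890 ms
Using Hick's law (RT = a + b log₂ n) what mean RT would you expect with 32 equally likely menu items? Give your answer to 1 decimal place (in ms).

951.8 ms

RT is linear in log₂ n, so two points fix the line:
  b = (890 − 592) / (log₂ 24 − log₂ 6) = 298 / (4.5850 − 2.5850) = 149.000 ms/bit
  a = 592 − 149.000 × 2.5850 = 206.841 ms
Then RT(32) = 206.841 + 149.000 × log₂ 32 = 206.841 + 149.000 × 5 ≈ 951.841 ms.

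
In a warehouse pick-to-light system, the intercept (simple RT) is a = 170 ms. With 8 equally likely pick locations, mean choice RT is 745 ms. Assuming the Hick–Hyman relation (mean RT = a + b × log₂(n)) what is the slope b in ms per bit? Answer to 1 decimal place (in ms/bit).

191.7 ms/bit

b = (745 − 170) / log₂(8) = 575 / 3 = 191.667 ms/bit.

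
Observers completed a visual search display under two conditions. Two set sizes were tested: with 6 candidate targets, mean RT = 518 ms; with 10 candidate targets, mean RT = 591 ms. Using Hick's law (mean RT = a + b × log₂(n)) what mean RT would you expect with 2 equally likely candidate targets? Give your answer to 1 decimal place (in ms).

Fit slope and intercept:
  b = (591 − 518) / (log₂ 10 − log₂ 6) = 73 / (3.3219 − 2.5850) = 99.055 ms/bit
  a = 518 − 99.055 × 2.5850 = 261.947 ms
Then RT(2) = 261.947 + 99.055 × log₂ 2 = 261.947 + 99.055 × 1 ≈ 361.002 ms.

361.0 ms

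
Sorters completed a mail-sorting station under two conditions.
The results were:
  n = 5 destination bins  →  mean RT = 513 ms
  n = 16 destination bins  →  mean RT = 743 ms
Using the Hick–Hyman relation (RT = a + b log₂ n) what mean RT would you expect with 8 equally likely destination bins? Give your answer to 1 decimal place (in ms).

605.9 ms

Fit slope and intercept:
  b = (743 − 513) / (log₂ 16 − log₂ 5) = 230 / (4 − 2.3219) = 137.062 ms/bit
  a = 513 − 137.062 × 2.3219 = 194.752 ms
Then RT(8) = 194.752 + 137.062 × log₂ 8 = 194.752 + 137.062 × 3 ≈ 605.938 ms.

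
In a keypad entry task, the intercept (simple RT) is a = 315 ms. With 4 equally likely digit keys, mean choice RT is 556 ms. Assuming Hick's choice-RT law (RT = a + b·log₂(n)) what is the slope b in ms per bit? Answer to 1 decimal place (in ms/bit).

120.5 ms/bit

b = (556 − 315) / log₂(4) = 241 / 2 = 120.500 ms/bit.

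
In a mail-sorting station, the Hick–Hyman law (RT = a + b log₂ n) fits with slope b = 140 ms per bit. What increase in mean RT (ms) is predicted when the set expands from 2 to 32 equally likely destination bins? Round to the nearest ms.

560 ms

Only the slope matters, since a is common to both: ΔRT = b·log₂(n₂/n₁).
log₂(32) − log₂(2) = log₂(32/2) = log₂(16) = 4.
ΔRT = 140 × 4.0000 = 560.000 ms.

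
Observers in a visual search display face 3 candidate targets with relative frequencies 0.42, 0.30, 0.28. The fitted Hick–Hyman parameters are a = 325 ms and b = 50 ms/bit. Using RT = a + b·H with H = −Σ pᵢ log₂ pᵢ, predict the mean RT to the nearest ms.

H = 0.42·log₂(1/0.42) + 0.30·log₂(1/0.30) + 0.28·log₂(1/0.28) = 1.5610 bits.
RT = 325 + 50 × 1.5610 = 403.05 ms.

403 ms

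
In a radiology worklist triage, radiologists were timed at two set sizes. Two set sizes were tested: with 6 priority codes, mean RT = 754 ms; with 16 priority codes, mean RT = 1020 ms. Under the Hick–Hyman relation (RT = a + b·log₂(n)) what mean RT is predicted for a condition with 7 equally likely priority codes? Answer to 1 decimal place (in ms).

With log₂ n on the abscissa the relation is linear; from the two conditions:
  b = (1020 − 754) / (log₂ 16 − log₂ 6) = 266 / (4 − 2.5850) = 187.981 ms/bit
  a = 754 − 187.981 × 2.5850 = 268.076 ms
Then RT(7) = 268.076 + 187.981 × log₂ 7 = 268.076 + 187.981 × 2.8074 ≈ 795.806 ms.

795.8 ms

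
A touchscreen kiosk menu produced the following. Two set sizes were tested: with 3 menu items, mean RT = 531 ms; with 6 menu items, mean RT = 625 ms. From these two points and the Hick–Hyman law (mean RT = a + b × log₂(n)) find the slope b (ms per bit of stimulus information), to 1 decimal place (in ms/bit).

94.0 ms/bit

The slope on a log₂ axis is (625 − 531) / (2.5850 − 1.5850) = 94.000 ms/bit.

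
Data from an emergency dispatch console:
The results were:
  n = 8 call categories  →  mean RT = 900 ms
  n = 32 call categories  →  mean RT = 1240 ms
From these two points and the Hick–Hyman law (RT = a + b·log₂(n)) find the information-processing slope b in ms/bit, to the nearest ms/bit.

170 ms/bit

b = (RT₂ − RT₁)/(log₂ n₂ − log₂ n₁) = (1240 − 900)/(5 − 3) = 170 ms/bit.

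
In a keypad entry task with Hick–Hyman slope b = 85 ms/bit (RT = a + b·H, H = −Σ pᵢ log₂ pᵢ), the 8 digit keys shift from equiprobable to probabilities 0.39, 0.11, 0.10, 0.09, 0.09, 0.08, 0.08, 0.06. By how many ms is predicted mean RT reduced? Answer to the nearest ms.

The RT saving is b·ΔH. Equiprobable H₀ = log₂(8) = 3.0000 bits; with the given probabilities H = 2.6641 bits.
b·(H₀ − H) = 85 × (3.0000 − 2.6641) = 28.55 ms.

29 ms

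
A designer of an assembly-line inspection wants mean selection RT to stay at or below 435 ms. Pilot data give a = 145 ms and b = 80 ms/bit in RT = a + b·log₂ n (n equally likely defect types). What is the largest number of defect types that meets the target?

12

Set 145 + 80·log₂ n ≤ 435 → log₂ n ≤ (435 − 145)/80 = 3.6250.
So n ≤ 2^3.6250 = 12.338; the largest integer n is 12.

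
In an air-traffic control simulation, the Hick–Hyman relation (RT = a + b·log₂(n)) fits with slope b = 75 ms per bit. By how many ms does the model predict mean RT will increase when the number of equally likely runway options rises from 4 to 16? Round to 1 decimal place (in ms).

150.0 ms

The intercept a cancels: ΔRT = b·(log₂ n₂ − log₂ n₁) = b·log₂(n₂/n₁).
log₂(16) − log₂(4) = log₂(16/4) = log₂(4) = 2.
ΔRT = 75 × 2.0000 = 150.000 ms.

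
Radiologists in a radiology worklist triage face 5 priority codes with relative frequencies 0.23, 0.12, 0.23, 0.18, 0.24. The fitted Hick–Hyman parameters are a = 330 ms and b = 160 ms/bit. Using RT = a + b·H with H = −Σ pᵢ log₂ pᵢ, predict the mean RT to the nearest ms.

Entropy contributions −pᵢ log₂ pᵢ: 0.4877, 0.3671, 0.4877, 0.4453, 0.4941; sum H = 2.2818 bits.
RT = a + bH = 330 + 160·2.2818 = 695.10 ms.

695 ms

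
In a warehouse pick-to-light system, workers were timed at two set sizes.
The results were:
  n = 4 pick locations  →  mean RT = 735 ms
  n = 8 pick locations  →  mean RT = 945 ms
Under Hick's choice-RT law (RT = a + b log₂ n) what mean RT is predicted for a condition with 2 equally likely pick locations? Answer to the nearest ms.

525 ms

Fit slope and intercept:
  b = (945 − 735) / (log₂ 8 − log₂ 4) = 210 / (3 − 2) = 210 ms/bit
  a = 735 − 210 × 2 = 315 ms
Then RT(2) = 315 + 210 × log₂ 2 = 315 + 210 × 1 ≈ 525.000 ms.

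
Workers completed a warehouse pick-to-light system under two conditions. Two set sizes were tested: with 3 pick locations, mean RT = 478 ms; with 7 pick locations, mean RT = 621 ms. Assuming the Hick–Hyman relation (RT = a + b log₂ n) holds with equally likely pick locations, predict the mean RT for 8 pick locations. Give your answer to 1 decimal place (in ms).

RT is linear in log₂ n, so two points fix the line:
  b = (621 − 478) / (log₂ 7 − log₂ 3) = 143 / (2.8074 − 1.5850) = 116.984 ms/bit
  a = 478 − 116.984 × 1.5850 = 292.585 ms
Then RT(8) = 292.585 + 116.984 × log₂ 8 = 292.585 + 116.984 × 3 ≈ 643.536 ms.

643.5 ms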